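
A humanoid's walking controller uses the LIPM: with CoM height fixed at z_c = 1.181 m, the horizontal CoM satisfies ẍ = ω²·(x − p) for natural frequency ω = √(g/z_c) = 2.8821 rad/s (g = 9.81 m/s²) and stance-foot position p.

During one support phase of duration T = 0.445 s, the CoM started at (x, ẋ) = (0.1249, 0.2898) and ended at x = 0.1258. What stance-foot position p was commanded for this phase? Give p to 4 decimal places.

ωT = 2.8821·0.445 = 1.282534; cosh(ωT) = 1.941550, sinh(ωT) = 1.664217
x(T) = p + (x₀−p)·cosh(ωT) + (ẋ₀/ω)·sinh(ωT) ⇒ p·(1 − cosh) = x(T) − x₀·cosh − (ẋ₀/ω)·sinh
numerator   = 0.1258 − (0.1249)·1.941550 − (0.2898/2.8821)·1.664217 = -0.284039
denominator = 1 − 1.941550 = -0.941550
p = -0.284039 / -0.941550 = 0.3017

p = 0.3017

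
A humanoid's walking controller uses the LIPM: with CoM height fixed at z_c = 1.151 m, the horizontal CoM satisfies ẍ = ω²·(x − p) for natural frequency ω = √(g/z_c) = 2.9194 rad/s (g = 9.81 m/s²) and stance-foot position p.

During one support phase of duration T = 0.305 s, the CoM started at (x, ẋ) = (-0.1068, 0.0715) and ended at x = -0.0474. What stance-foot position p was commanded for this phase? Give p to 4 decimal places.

ωT = 2.9194·0.305 = 0.890417; cosh(ωT) = 1.423315, sinh(ωT) = 1.012830
x(T) = p + (x₀−p)·cosh(ωT) + (ẋ₀/ω)·sinh(ωT) ⇒ p·(1 − cosh) = x(T) − x₀·cosh − (ẋ₀/ω)·sinh
numerator   = -0.0474 − (-0.1068)·1.423315 − (0.0715/2.9194)·1.012830 = 0.079804
denominator = 1 − 1.423315 = -0.423315
p = 0.079804 / -0.423315 = -0.1885

p = -0.1885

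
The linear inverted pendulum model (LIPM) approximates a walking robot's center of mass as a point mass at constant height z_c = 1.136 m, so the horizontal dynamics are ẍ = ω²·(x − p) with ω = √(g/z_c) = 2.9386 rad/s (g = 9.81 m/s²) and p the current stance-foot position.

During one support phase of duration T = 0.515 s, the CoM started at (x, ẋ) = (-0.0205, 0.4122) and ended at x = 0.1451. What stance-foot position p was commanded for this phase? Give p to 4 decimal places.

ωT = 2.9386·0.515 = 1.513379; cosh(ωT) = 2.381109, sinh(ωT) = 2.160944
x(T) = p + (x₀−p)·cosh(ωT) + (ẋ₀/ω)·sinh(ωT) ⇒ p·(1 − cosh) = x(T) − x₀·cosh − (ẋ₀/ω)·sinh
numerator   = 0.1451 − (-0.0205)·2.381109 − (0.4122/2.9386)·2.160944 = -0.109205
denominator = 1 − 2.381109 = -1.381109
p = -0.109205 / -1.381109 = 0.0791

p = 0.0791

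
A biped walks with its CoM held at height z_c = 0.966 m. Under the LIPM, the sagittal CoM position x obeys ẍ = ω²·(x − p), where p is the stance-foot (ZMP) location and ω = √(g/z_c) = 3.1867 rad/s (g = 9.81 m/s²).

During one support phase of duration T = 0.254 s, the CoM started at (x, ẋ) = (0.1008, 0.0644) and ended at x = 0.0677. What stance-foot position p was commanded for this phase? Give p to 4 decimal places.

ωT = 3.1867·0.254 = 0.809422; cosh(ωT) = 1.345862, sinh(ωT) = 0.900747
x(T) = p + (x₀−p)·cosh(ωT) + (ẋ₀/ω)·sinh(ωT) ⇒ p·(1 − cosh) = x(T) − x₀·cosh − (ẋ₀/ω)·sinh
numerator   = 0.0677 − (0.1008)·1.345862 − (0.0644/3.1867)·0.900747 = -0.086166
denominator = 1 − 1.345862 = -0.345862
p = -0.086166 / -0.345862 = 0.2491

p = 0.2491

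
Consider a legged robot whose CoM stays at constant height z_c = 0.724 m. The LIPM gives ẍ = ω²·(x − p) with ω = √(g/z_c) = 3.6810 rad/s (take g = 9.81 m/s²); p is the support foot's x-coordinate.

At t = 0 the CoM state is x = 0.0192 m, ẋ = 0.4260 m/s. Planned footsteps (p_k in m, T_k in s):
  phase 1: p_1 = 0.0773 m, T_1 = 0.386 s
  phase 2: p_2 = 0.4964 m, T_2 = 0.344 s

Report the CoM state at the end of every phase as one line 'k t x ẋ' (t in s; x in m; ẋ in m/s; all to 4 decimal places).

phase 1: p=0.0773, T=0.386, ωT=1.420866, cosh=2.191105, sinh=1.949600; start (x,ẋ)=(0.019200, 0.426000) → end (x,ẋ)=(0.175623, 0.516457)
phase 2: p=0.4964, T=0.344, ωT=1.266264, cosh=1.914728, sinh=1.632846; start (x,ẋ)=(0.175623, 0.516457) → end (x,ẋ)=(0.111293, -0.939157)

1 0.3860 0.1756 0.5165
2 0.7300 0.1113 -0.9392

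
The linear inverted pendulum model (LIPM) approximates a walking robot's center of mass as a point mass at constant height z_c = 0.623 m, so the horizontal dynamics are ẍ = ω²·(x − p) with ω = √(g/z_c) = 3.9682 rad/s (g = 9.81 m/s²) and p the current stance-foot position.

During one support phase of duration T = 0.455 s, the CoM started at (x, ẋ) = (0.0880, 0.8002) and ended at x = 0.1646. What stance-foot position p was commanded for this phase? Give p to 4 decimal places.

ωT = 3.9682·0.455 = 1.805531; cosh(ωT) = 3.123794, sinh(ωT) = 2.959407
x(T) = p + (x₀−p)·cosh(ωT) + (ẋ₀/ω)·sinh(ωT) ⇒ p·(1 − cosh) = x(T) − x₀·cosh − (ẋ₀/ω)·sinh
numerator   = 0.1646 − (0.0880)·3.123794 − (0.8002/3.9682)·2.959407 = -0.707068
denominator = 1 − 3.123794 = -2.123794
p = -0.707068 / -2.123794 = 0.3329

p = 0.3329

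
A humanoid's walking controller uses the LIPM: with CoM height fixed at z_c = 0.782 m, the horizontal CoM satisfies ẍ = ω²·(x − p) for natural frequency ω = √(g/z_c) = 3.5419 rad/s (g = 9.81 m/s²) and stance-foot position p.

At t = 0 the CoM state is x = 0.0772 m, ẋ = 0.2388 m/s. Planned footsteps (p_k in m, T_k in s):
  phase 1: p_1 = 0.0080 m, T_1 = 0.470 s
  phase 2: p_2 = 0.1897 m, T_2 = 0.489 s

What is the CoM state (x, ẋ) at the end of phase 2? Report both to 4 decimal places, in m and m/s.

x = 1.7003, ẋ = 5.4639

phase 1: p=0.0080, T=0.470, ωT=1.664693, cosh=2.736650, sinh=2.547401; start (x,ẋ)=(0.077200, 0.238800) → end (x,ẋ)=(0.369126, 1.277879)
phase 2: p=0.1897, T=0.489, ωT=1.731989, cosh=2.914409, sinh=2.737476; start (x,ẋ)=(0.369126, 1.277879) → end (x,ẋ)=(1.700271, 5.463947)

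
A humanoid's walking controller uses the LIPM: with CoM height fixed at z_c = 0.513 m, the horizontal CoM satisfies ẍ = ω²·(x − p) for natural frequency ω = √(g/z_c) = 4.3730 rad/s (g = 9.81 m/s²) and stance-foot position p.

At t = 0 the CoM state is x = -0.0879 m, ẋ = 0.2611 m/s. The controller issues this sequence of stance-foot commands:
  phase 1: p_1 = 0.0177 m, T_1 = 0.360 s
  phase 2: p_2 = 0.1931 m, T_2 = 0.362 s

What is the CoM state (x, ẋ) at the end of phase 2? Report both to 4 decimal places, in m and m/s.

phase 1: p=0.0177, T=0.360, ωT=1.574280, cosh=2.517211, sinh=2.310054; start (x,ẋ)=(-0.087900, 0.261100) → end (x,ẋ)=(-0.110190, -0.409513)
phase 2: p=0.1931, T=0.362, ωT=1.583026, cosh=2.537511, sinh=2.332158; start (x,ẋ)=(-0.110190, -0.409513) → end (x,ẋ)=(-0.794900, -4.132260)

x = -0.7949, ẋ = -4.1323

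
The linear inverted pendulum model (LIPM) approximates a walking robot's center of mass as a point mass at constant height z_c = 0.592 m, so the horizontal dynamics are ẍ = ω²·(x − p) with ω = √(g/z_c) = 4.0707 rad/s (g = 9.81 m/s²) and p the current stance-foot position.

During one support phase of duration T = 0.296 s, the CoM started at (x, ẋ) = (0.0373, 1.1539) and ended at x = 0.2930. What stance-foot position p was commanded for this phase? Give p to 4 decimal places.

p = 0.2509

ωT = 4.0707·0.296 = 1.204927; cosh(ωT) = 1.818115, sinh(ωT) = 1.518401
x(T) = p + (x₀−p)·cosh(ωT) + (ẋ₀/ω)·sinh(ωT) ⇒ p·(1 − cosh) = x(T) − x₀·cosh − (ẋ₀/ω)·sinh
numerator   = 0.2930 − (0.0373)·1.818115 − (1.1539/4.0707)·1.518401 = -0.205229
denominator = 1 − 1.818115 = -0.818115
p = -0.205229 / -0.818115 = 0.2509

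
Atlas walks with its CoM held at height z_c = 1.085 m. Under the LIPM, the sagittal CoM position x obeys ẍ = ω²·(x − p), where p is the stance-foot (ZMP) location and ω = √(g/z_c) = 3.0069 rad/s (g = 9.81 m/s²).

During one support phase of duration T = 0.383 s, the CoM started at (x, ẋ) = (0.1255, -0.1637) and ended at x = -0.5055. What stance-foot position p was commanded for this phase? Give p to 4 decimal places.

p = 0.8737

ωT = 3.0069·0.383 = 1.151643; cosh(ωT) = 1.739751, sinh(ωT) = 1.423634
x(T) = p + (x₀−p)·cosh(ωT) + (ẋ₀/ω)·sinh(ωT) ⇒ p·(1 − cosh) = x(T) − x₀·cosh − (ẋ₀/ω)·sinh
numerator   = -0.5055 − (0.1255)·1.739751 − (-0.1637/3.0069)·1.423634 = -0.646334
denominator = 1 − 1.739751 = -0.739751
p = -0.646334 / -0.739751 = 0.8737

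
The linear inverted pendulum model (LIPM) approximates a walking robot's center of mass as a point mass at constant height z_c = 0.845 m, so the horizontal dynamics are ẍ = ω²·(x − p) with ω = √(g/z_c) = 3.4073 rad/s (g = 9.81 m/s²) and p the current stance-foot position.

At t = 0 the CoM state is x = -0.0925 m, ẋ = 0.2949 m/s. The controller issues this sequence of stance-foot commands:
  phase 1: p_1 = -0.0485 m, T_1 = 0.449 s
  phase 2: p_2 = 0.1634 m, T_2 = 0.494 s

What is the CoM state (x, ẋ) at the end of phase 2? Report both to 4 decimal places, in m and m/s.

phase 1: p=-0.0485, T=0.449, ωT=1.529878, cosh=2.417087, sinh=2.200525; start (x,ẋ)=(-0.092500, 0.294900) → end (x,ẋ)=(0.035602, 0.382894)
phase 2: p=0.1634, T=0.494, ωT=1.683206, cosh=2.784282, sinh=2.598505; start (x,ẋ)=(0.035602, 0.382894) → end (x,ẋ)=(0.099581, -0.065421)

x = 0.0996, ẋ = -0.0654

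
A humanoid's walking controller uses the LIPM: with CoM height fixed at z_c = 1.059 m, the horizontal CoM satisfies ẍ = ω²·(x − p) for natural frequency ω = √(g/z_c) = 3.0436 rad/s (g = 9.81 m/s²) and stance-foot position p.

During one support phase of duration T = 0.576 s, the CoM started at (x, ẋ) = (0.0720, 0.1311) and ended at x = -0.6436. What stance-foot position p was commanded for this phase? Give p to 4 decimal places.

ωT = 3.0436·0.576 = 1.753114; cosh(ωT) = 2.972891, sinh(ωT) = 2.799657
x(T) = p + (x₀−p)·cosh(ωT) + (ẋ₀/ω)·sinh(ωT) ⇒ p·(1 − cosh) = x(T) − x₀·cosh − (ẋ₀/ω)·sinh
numerator   = -0.6436 − (0.0720)·2.972891 − (0.1311/3.0436)·2.799657 = -0.978241
denominator = 1 − 2.972891 = -1.972891
p = -0.978241 / -1.972891 = 0.4958

p = 0.4958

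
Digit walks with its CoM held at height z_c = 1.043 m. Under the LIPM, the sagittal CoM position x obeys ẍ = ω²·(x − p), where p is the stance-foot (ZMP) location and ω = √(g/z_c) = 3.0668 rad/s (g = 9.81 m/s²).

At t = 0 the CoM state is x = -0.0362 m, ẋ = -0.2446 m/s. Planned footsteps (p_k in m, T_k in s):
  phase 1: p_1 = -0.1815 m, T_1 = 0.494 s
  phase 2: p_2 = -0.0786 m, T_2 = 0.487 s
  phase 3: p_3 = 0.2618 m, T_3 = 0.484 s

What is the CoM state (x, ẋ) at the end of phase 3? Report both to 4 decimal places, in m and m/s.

phase 1: p=-0.1815, T=0.494, ωT=1.514999, cosh=2.384613, sinh=2.164805; start (x,ẋ)=(-0.036200, -0.244600) → end (x,ẋ)=(-0.007675, 0.381374)
phase 2: p=-0.0786, T=0.487, ωT=1.493532, cosh=2.338686, sinh=2.114108; start (x,ẋ)=(-0.007675, 0.381374) → end (x,ẋ)=(0.350173, 1.351759)
phase 3: p=0.2618, T=0.484, ωT=1.484331, cosh=2.319334, sinh=2.092680; start (x,ẋ)=(0.350173, 1.351759) → end (x,ẋ)=(1.389160, 3.702340)

x = 1.3892, ẋ = 3.7023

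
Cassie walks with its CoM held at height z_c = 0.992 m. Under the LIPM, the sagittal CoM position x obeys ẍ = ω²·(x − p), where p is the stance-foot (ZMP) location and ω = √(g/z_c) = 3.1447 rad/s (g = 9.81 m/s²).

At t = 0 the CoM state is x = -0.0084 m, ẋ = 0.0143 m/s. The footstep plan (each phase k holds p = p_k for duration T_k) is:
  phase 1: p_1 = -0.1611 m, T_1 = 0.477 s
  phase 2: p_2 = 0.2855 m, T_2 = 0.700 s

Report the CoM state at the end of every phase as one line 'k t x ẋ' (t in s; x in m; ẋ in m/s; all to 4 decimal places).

1 0.4770 0.2078 1.0561
2 1.1770 1.4290 3.7399

phase 1: p=-0.1611, T=0.477, ωT=1.500022, cosh=2.352456, sinh=2.129331; start (x,ẋ)=(-0.008400, 0.014300) → end (x,ẋ)=(0.207803, 1.056136)
phase 2: p=0.2855, T=0.700, ωT=2.201290, cosh=4.573662, sinh=4.463001; start (x,ẋ)=(0.207803, 1.056136) → end (x,ẋ)=(1.429022, 3.739943)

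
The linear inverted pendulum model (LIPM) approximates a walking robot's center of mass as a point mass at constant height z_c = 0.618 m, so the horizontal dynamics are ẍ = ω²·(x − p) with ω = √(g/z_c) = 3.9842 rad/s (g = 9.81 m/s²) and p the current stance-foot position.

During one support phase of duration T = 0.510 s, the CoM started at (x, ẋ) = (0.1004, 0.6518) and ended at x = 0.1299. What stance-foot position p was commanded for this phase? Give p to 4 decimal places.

p = 0.3031

ωT = 3.9842·0.510 = 2.031942; cosh(ωT) = 3.879984, sinh(ωT) = 3.748903
x(T) = p + (x₀−p)·cosh(ωT) + (ẋ₀/ω)·sinh(ωT) ⇒ p·(1 − cosh) = x(T) − x₀·cosh − (ẋ₀/ω)·sinh
numerator   = 0.1299 − (0.1004)·3.879984 − (0.6518/3.9842)·3.748903 = -0.872957
denominator = 1 − 3.879984 = -2.879984
p = -0.872957 / -2.879984 = 0.3031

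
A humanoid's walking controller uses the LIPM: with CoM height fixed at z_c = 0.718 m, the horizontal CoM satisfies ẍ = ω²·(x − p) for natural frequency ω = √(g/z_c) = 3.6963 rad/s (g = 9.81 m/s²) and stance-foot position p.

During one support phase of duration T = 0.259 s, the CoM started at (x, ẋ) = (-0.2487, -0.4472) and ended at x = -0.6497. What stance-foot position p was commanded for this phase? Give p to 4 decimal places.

p = 0.2907

ωT = 3.6963·0.259 = 0.957342; cosh(ωT) = 1.494338, sinh(ωT) = 1.110425
x(T) = p + (x₀−p)·cosh(ωT) + (ẋ₀/ω)·sinh(ωT) ⇒ p·(1 − cosh) = x(T) − x₀·cosh − (ẋ₀/ω)·sinh
numerator   = -0.6497 − (-0.2487)·1.494338 − (-0.4472/3.6963)·1.110425 = -0.143712
denominator = 1 − 1.494338 = -0.494338
p = -0.143712 / -0.494338 = 0.2907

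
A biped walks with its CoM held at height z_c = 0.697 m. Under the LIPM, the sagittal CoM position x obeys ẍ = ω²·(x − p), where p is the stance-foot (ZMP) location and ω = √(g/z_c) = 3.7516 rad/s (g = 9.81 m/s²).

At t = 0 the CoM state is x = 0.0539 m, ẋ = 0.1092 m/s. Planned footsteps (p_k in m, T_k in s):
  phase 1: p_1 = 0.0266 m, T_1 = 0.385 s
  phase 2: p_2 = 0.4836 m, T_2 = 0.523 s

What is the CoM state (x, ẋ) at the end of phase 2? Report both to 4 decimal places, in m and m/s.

phase 1: p=0.0266, T=0.385, ωT=1.444366, cosh=2.237530, sinh=2.001634; start (x,ẋ)=(0.053900, 0.109200) → end (x,ẋ)=(0.145947, 0.449343)
phase 2: p=0.4836, T=0.523, ωT=1.962087, cosh=3.627361, sinh=3.486796; start (x,ẋ)=(0.145947, 0.449343) → end (x,ẋ)=(-0.323562, -2.786928)

x = -0.3236, ẋ = -2.7869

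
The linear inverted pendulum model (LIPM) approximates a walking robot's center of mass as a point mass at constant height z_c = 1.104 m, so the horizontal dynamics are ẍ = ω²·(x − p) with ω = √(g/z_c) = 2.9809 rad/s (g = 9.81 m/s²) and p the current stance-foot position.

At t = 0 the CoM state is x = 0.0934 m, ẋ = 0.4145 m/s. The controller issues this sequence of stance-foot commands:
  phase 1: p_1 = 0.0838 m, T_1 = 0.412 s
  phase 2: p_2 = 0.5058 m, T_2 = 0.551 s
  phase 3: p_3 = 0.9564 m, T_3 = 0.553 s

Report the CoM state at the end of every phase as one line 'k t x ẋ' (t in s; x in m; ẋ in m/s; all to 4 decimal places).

1 0.4120 0.3187 0.8131
2 0.9630 0.6826 0.7922
3 1.5160 0.8834 0.0919

phase 1: p=0.0838, T=0.412, ωT=1.228131, cosh=1.853840, sinh=1.561001; start (x,ẋ)=(0.093400, 0.414500) → end (x,ẋ)=(0.318657, 0.813087)
phase 2: p=0.5058, T=0.551, ωT=1.642476, cosh=2.680725, sinh=2.487224; start (x,ẋ)=(0.318657, 0.813087) → end (x,ẋ)=(0.682551, 0.792154)
phase 3: p=0.9564, T=0.553, ωT=1.648438, cosh=2.695601, sinh=2.503251; start (x,ẋ)=(0.682551, 0.792154) → end (x,ẋ)=(0.883434, 0.091885)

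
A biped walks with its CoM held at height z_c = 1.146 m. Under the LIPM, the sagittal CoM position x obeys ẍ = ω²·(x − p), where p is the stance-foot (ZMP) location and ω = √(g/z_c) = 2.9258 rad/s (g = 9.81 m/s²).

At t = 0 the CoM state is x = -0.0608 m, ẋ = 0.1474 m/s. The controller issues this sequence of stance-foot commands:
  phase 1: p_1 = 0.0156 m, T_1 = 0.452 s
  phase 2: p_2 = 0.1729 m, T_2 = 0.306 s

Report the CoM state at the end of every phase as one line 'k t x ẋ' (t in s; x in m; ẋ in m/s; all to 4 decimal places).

phase 1: p=0.0156, T=0.452, ωT=1.322462, cosh=2.009563, sinh=1.743085; start (x,ẋ)=(-0.060800, 0.147400) → end (x,ẋ)=(-0.050115, -0.093424)
phase 2: p=0.1729, T=0.306, ωT=0.895295, cosh=1.428272, sinh=1.019785; start (x,ẋ)=(-0.050115, -0.093424) → end (x,ẋ)=(-0.178189, -0.798842)

1 0.4520 -0.0501 -0.0934
2 0.7580 -0.1782 -0.7988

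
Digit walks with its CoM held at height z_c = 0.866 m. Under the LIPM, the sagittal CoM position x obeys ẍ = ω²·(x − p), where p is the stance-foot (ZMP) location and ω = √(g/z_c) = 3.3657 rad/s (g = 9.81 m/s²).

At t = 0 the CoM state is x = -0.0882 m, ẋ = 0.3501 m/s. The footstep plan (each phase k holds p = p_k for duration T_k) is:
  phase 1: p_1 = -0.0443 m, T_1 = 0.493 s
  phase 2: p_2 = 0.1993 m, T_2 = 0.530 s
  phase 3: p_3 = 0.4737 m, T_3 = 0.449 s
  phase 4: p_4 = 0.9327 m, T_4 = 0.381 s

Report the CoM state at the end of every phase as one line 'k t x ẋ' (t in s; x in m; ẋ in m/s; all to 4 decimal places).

phase 1: p=-0.0443, T=0.493, ωT=1.659290, cosh=2.722926, sinh=2.532652; start (x,ẋ)=(-0.088200, 0.350100) → end (x,ẋ)=(0.099610, 0.579086)
phase 2: p=0.1993, T=0.530, ωT=1.783821, cosh=3.060276, sinh=2.892281; start (x,ẋ)=(0.099610, 0.579086) → end (x,ẋ)=(0.391853, 0.801726)
phase 3: p=0.4737, T=0.449, ωT=1.511199, cosh=2.376404, sinh=2.155759; start (x,ẋ)=(0.391853, 0.801726) → end (x,ẋ)=(0.792711, 1.311375)
phase 4: p=0.9327, T=0.381, ωT=1.282332, cosh=1.941213, sinh=1.663823; start (x,ẋ)=(0.792711, 1.311375) → end (x,ẋ)=(1.309226, 1.761730)

1 0.4930 0.0996 0.5791
2 1.0230 0.3919 0.8017
3 1.4720 0.7927 1.3114
4 1.8530 1.3092 1.7617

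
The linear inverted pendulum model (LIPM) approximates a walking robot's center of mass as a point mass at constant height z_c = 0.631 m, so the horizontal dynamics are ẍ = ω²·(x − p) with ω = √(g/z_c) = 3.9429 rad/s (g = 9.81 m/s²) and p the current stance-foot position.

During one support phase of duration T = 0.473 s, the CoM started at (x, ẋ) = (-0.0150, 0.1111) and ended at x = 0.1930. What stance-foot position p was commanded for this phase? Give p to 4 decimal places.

ωT = 3.9429·0.473 = 1.864992; cosh(ωT) = 3.305390, sinh(ωT) = 3.150492
x(T) = p + (x₀−p)·cosh(ωT) + (ẋ₀/ω)·sinh(ωT) ⇒ p·(1 − cosh) = x(T) − x₀·cosh − (ẋ₀/ω)·sinh
numerator   = 0.1930 − (-0.0150)·3.305390 − (0.1111/3.9429)·3.150492 = 0.153809
denominator = 1 − 3.305390 = -2.305390
p = 0.153809 / -2.305390 = -0.0667

p = -0.0667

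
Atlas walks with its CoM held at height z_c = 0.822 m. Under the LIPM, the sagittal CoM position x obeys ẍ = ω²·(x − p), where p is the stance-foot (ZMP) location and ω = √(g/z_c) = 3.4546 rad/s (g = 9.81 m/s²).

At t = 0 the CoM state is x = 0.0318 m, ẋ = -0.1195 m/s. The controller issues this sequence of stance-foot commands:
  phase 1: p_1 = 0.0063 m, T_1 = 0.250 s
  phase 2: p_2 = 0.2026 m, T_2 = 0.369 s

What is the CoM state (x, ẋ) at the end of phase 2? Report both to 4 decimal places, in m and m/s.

phase 1: p=0.0063, T=0.250, ωT=0.863650, cosh=1.396711, sinh=0.975091; start (x,ẋ)=(0.031800, -0.119500) → end (x,ẋ)=(0.008186, -0.081009)
phase 2: p=0.2026, T=0.369, ωT=1.274747, cosh=1.928650, sinh=1.649148; start (x,ẋ)=(0.008186, -0.081009) → end (x,ẋ)=(-0.211028, -1.263842)

x = -0.2110, ẋ = -1.2638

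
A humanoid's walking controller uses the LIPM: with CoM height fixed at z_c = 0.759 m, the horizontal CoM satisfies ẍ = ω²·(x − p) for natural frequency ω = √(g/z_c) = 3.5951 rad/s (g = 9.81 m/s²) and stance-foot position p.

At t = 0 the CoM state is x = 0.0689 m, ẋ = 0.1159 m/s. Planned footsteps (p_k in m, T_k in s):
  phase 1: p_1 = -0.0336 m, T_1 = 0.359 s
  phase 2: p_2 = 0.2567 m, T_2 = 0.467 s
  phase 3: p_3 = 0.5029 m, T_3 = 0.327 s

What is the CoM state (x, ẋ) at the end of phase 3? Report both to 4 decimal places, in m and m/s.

x = 1.7904, ẋ = 4.9580

phase 1: p=-0.0336, T=0.359, ωT=1.290641, cosh=1.955105, sinh=1.680011; start (x,ẋ)=(0.068900, 0.115900) → end (x,ẋ)=(0.220959, 0.845677)
phase 2: p=0.2567, T=0.467, ωT=1.678912, cosh=2.773148, sinh=2.586571; start (x,ẋ)=(0.220959, 0.845677) → end (x,ẋ)=(0.766025, 2.012832)
phase 3: p=0.5029, T=0.327, ωT=1.175598, cosh=1.774357, sinh=1.465722; start (x,ẋ)=(0.766025, 2.012832) → end (x,ẋ)=(1.790409, 4.957998)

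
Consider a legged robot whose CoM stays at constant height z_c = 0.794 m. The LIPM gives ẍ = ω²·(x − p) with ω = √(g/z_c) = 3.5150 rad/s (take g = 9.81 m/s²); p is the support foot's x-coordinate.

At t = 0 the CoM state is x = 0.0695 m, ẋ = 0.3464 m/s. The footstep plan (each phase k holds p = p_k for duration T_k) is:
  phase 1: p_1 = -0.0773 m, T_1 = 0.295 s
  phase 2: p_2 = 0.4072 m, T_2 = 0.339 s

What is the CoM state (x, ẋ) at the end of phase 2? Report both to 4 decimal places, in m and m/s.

x = 0.6778, ẋ = 1.4502

phase 1: p=-0.0773, T=0.295, ωT=1.036925, cosh=1.587537, sinh=1.232994; start (x,ẋ)=(0.069500, 0.346400) → end (x,ẋ)=(0.277261, 1.186150)
phase 2: p=0.4072, T=0.339, ωT=1.191585, cosh=1.798017, sinh=1.494278; start (x,ẋ)=(0.277261, 1.186150) → end (x,ẋ)=(0.677817, 1.450227)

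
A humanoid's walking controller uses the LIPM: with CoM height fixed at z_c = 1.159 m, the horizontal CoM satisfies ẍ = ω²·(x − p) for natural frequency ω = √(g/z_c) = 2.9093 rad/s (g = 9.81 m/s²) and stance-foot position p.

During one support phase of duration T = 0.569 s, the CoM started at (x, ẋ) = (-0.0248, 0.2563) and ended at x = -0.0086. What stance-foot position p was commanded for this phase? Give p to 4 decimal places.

ωT = 2.9093·0.569 = 1.655392; cosh(ωT) = 2.713074, sinh(ωT) = 2.522056
x(T) = p + (x₀−p)·cosh(ωT) + (ẋ₀/ω)·sinh(ωT) ⇒ p·(1 − cosh) = x(T) − x₀·cosh − (ẋ₀/ω)·sinh
numerator   = -0.0086 − (-0.0248)·2.713074 − (0.2563/2.9093)·2.522056 = -0.163501
denominator = 1 − 2.713074 = -1.713074
p = -0.163501 / -1.713074 = 0.0954

p = 0.0954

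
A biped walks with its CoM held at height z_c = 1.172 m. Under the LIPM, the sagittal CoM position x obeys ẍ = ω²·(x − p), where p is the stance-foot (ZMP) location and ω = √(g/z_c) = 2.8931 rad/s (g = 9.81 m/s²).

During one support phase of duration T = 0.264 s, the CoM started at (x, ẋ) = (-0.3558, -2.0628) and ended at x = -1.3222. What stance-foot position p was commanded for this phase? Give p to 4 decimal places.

ωT = 2.8931·0.264 = 0.763778; cosh(ωT) = 1.306137, sinh(ωT) = 0.840234
x(T) = p + (x₀−p)·cosh(ωT) + (ẋ₀/ω)·sinh(ωT) ⇒ p·(1 − cosh) = x(T) − x₀·cosh − (ẋ₀/ω)·sinh
numerator   = -1.3222 − (-0.3558)·1.306137 − (-2.0628/2.8931)·0.840234 = -0.258384
denominator = 1 − 1.306137 = -0.306137
p = -0.258384 / -0.306137 = 0.8440

p = 0.8440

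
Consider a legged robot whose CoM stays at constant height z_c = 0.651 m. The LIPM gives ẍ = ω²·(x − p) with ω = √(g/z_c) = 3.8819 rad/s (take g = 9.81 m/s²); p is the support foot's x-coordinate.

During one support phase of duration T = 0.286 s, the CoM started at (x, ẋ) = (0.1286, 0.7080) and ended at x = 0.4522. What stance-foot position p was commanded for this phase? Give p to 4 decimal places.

p = 0.0159

ωT = 3.8819·0.286 = 1.110223; cosh(ωT) = 1.682261, sinh(ωT) = 1.352775
x(T) = p + (x₀−p)·cosh(ωT) + (ẋ₀/ω)·sinh(ωT) ⇒ p·(1 − cosh) = x(T) − x₀·cosh − (ẋ₀/ω)·sinh
numerator   = 0.4522 − (0.1286)·1.682261 − (0.7080/3.8819)·1.352775 = -0.010865
denominator = 1 − 1.682261 = -0.682261
p = -0.010865 / -0.682261 = 0.0159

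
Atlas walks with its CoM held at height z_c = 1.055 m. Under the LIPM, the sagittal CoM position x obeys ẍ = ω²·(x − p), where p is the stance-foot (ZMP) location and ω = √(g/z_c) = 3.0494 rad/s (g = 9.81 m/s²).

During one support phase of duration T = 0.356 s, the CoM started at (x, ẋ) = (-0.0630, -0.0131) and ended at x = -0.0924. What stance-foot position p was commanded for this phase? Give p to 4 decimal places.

p = -0.0264

ωT = 3.0494·0.356 = 1.085586; cosh(ωT) = 1.649440, sinh(ωT) = 1.311736
x(T) = p + (x₀−p)·cosh(ωT) + (ẋ₀/ω)·sinh(ωT) ⇒ p·(1 − cosh) = x(T) − x₀·cosh − (ẋ₀/ω)·sinh
numerator   = -0.0924 − (-0.0630)·1.649440 − (-0.0131/3.0494)·1.311736 = 0.017150
denominator = 1 − 1.649440 = -0.649440
p = 0.017150 / -0.649440 = -0.0264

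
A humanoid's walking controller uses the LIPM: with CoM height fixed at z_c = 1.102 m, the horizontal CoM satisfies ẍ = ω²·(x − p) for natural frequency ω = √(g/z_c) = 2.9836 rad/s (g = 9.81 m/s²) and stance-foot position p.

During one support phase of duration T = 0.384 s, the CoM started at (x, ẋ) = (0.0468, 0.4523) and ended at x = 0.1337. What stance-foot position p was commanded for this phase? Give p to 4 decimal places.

p = 0.2209

ωT = 2.9836·0.384 = 1.145702; cosh(ωT) = 1.731325, sinh(ωT) = 1.413324
x(T) = p + (x₀−p)·cosh(ωT) + (ẋ₀/ω)·sinh(ωT) ⇒ p·(1 − cosh) = x(T) − x₀·cosh − (ẋ₀/ω)·sinh
numerator   = 0.1337 − (0.0468)·1.731325 − (0.4523/2.9836)·1.413324 = -0.161579
denominator = 1 − 1.731325 = -0.731325
p = -0.161579 / -0.731325 = 0.2209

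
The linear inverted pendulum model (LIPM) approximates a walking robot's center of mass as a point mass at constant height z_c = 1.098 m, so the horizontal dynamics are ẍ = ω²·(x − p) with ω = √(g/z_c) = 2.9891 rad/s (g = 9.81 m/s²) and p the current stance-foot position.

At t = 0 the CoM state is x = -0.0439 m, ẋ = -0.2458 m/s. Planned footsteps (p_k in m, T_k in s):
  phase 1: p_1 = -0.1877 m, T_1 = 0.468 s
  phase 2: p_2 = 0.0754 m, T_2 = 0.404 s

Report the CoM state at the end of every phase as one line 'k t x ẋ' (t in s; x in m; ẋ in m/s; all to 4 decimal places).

1 0.4680 -0.0351 0.2893
2 0.8720 0.0215 0.0241

phase 1: p=-0.1877, T=0.468, ωT=1.398899, cosh=2.148803, sinh=1.901934; start (x,ẋ)=(-0.043900, -0.245800) → end (x,ẋ)=(-0.035102, 0.289338)
phase 2: p=0.0754, T=0.404, ωT=1.207596, cosh=1.822174, sinh=1.523260; start (x,ẋ)=(-0.035102, 0.289338) → end (x,ẋ)=(0.021493, 0.024087)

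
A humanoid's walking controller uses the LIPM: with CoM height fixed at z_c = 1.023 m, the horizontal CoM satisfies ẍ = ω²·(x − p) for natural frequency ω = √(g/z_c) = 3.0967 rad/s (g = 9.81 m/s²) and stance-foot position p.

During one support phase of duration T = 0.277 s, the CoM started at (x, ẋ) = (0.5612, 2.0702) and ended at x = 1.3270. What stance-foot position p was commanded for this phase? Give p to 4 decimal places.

ωT = 3.0967·0.277 = 0.857786; cosh(ωT) = 1.391017, sinh(ωT) = 0.966917
x(T) = p + (x₀−p)·cosh(ωT) + (ẋ₀/ω)·sinh(ωT) ⇒ p·(1 − cosh) = x(T) − x₀·cosh − (ẋ₀/ω)·sinh
numerator   = 1.3270 − (0.5612)·1.391017 − (2.0702/3.0967)·0.966917 = -0.100040
denominator = 1 − 1.391017 = -0.391017
p = -0.100040 / -0.391017 = 0.2558

p = 0.2558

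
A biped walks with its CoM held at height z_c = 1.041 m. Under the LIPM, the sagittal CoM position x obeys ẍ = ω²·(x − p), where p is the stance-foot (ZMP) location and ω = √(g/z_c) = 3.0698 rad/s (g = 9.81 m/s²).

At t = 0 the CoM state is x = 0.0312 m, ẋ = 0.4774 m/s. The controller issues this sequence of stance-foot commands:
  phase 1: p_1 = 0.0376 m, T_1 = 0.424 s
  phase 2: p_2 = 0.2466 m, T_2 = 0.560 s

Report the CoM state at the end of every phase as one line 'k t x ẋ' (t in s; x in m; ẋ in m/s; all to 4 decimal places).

1 0.4240 0.2896 0.9088
2 0.9840 1.1697 2.9729

phase 1: p=0.0376, T=0.424, ωT=1.301595, cosh=1.973626, sinh=1.701529; start (x,ẋ)=(0.031200, 0.477400) → end (x,ẋ)=(0.289582, 0.908780)
phase 2: p=0.2466, T=0.560, ωT=1.719088, cosh=2.879334, sinh=2.700104; start (x,ẋ)=(0.289582, 0.908780) → end (x,ẋ)=(1.169695, 2.972948)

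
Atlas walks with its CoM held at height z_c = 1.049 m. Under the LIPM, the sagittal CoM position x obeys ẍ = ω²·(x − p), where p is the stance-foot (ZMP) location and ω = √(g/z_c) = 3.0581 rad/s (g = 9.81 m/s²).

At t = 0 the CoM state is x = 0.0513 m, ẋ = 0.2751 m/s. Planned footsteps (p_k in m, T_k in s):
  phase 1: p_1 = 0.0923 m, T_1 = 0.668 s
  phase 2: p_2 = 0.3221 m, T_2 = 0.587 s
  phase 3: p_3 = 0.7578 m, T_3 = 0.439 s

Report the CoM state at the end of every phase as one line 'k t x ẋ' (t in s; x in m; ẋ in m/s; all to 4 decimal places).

1 0.6680 0.2726 0.6033
2 1.2550 0.7464 1.4230
3 1.6940 1.5645 2.8477

phase 1: p=0.0923, T=0.668, ωT=2.042811, cosh=3.920960, sinh=3.791296; start (x,ẋ)=(0.051300, 0.275100) → end (x,ẋ)=(0.272597, 0.603295)
phase 2: p=0.3221, T=0.587, ωT=1.795105, cosh=3.093108, sinh=2.926997; start (x,ẋ)=(0.272597, 0.603295) → end (x,ẋ)=(0.746415, 1.422957)
phase 3: p=0.7578, T=0.439, ωT=1.342506, cosh=2.044908, sinh=1.783718; start (x,ẋ)=(0.746415, 1.422957) → end (x,ẋ)=(1.564496, 2.847713)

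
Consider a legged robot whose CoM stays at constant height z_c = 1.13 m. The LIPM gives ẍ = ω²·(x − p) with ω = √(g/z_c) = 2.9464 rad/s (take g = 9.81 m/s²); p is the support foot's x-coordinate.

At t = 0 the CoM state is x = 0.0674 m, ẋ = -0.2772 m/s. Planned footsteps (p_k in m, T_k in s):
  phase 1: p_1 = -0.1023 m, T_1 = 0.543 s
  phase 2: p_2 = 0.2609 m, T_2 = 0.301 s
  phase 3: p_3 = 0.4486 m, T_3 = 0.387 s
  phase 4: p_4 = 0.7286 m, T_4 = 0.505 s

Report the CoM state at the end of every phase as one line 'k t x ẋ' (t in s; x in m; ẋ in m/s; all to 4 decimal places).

phase 1: p=-0.1023, T=0.543, ωT=1.599895, cosh=2.577216, sinh=2.375298; start (x,ẋ)=(0.067400, -0.277200) → end (x,ẋ)=(0.111583, 0.473254)
phase 2: p=0.2609, T=0.301, ωT=0.886866, cosh=1.419728, sinh=1.007783; start (x,ẋ)=(0.111583, 0.473254) → end (x,ẋ)=(0.210782, 0.228522)
phase 3: p=0.4486, T=0.387, ωT=1.140257, cosh=1.723654, sinh=1.403917; start (x,ẋ)=(0.210782, 0.228522) → end (x,ẋ)=(0.147572, -0.589841)
phase 4: p=0.7286, T=0.505, ωT=1.487932, cosh=2.326884, sinh=2.101045; start (x,ẋ)=(0.147572, -0.589841) → end (x,ẋ)=(-1.043994, -4.969358)

1 0.5430 0.1116 0.4733
2 0.8440 0.2108 0.2285
3 1.2310 0.1476 -0.5898
4 1.7360 -1.0440 -4.9694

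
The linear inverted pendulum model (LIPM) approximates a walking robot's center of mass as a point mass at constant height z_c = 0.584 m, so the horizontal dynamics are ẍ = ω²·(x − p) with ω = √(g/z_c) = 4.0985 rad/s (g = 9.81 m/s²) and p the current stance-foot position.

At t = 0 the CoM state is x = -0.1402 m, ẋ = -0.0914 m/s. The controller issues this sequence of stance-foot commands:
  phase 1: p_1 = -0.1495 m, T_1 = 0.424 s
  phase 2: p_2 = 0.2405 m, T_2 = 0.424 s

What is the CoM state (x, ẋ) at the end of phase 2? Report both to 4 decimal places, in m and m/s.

x = -1.1119, ẋ = -5.2655

phase 1: p=-0.1495, T=0.424, ωT=1.737764, cosh=2.930266, sinh=2.754353; start (x,ẋ)=(-0.140200, -0.091400) → end (x,ẋ)=(-0.183673, -0.162841)
phase 2: p=0.2405, T=0.424, ωT=1.737764, cosh=2.930266, sinh=2.754353; start (x,ẋ)=(-0.183673, -0.162841) → end (x,ẋ)=(-1.111875, -5.265535)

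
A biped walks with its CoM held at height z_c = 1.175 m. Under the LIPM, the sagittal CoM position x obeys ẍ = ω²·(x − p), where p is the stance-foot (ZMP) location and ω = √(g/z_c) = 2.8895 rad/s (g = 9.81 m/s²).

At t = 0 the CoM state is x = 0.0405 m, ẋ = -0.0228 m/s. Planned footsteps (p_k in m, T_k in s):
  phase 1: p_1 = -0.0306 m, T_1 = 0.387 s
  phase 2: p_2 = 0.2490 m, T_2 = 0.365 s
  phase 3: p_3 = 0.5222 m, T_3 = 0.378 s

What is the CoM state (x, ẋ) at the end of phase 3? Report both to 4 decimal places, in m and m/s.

x = -0.3146, ẋ = -2.0673

phase 1: p=-0.0306, T=0.387, ωT=1.118237, cosh=1.693155, sinh=1.366299; start (x,ẋ)=(0.040500, -0.022800) → end (x,ẋ)=(0.079002, 0.242093)
phase 2: p=0.2490, T=0.365, ωT=1.054667, cosh=1.609664, sinh=1.261356; start (x,ẋ)=(0.079002, 0.242093) → end (x,ẋ)=(0.081042, -0.229900)
phase 3: p=0.5222, T=0.378, ωT=1.092231, cosh=1.658192, sinh=1.322725; start (x,ẋ)=(0.081042, -0.229900) → end (x,ẋ)=(-0.314566, -2.067329)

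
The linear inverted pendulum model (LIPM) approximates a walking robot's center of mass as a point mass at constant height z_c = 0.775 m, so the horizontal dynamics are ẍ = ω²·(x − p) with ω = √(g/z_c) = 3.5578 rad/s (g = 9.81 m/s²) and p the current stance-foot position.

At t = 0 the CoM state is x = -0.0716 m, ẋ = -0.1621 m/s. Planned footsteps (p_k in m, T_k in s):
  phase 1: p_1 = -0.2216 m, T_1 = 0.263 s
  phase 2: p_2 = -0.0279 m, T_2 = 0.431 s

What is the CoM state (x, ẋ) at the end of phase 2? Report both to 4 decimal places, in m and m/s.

x = 0.1275, ẋ = 0.6427

phase 1: p=-0.2216, T=0.263, ωT=0.935701, cosh=1.470656, sinh=1.078345; start (x,ẋ)=(-0.071600, -0.162100) → end (x,ẋ)=(-0.050133, 0.337087)
phase 2: p=-0.0279, T=0.431, ωT=1.533412, cosh=2.424879, sinh=2.209081; start (x,ẋ)=(-0.050133, 0.337087) → end (x,ẋ)=(0.127489, 0.642655)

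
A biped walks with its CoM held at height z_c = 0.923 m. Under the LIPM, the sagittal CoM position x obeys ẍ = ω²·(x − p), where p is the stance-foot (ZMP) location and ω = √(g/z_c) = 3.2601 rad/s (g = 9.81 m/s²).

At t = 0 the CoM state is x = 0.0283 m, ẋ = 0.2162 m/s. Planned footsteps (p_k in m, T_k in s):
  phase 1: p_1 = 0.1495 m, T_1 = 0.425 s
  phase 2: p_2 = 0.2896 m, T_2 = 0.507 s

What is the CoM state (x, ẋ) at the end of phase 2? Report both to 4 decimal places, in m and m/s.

x = -0.6669, ẋ = -3.0014

phase 1: p=0.1495, T=0.425, ωT=1.385542, cosh=2.123591, sinh=1.873403; start (x,ẋ)=(0.028300, 0.216200) → end (x,ẋ)=(0.016359, -0.281106)
phase 2: p=0.2896, T=0.507, ωT=1.652871, cosh=2.706724, sinh=2.515225; start (x,ẋ)=(0.016359, -0.281106) → end (x,ẋ)=(-0.666866, -3.001420)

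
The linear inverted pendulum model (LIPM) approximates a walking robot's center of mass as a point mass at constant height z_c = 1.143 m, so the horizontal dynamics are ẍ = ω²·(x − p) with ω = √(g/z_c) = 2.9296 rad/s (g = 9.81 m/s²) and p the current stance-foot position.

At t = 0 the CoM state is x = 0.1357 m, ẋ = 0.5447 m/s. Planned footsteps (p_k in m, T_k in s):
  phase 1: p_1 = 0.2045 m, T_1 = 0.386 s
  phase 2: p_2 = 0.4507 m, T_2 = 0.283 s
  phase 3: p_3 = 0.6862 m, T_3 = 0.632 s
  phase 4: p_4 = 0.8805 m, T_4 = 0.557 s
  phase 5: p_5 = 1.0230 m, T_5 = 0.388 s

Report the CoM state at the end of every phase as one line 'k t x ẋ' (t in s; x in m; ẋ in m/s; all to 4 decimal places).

1 0.3860 0.3448 0.6520
2 0.6690 0.5127 0.6016
3 1.3010 0.7580 0.3844
4 1.8580 0.8779 0.1377
5 2.2460 0.8393 -0.3576

phase 1: p=0.2045, T=0.386, ωT=1.130826, cosh=1.710490, sinh=1.387723; start (x,ẋ)=(0.135700, 0.544700) → end (x,ẋ)=(0.344837, 0.651999)
phase 2: p=0.4507, T=0.283, ωT=0.829077, cosh=1.363827, sinh=0.927375; start (x,ẋ)=(0.344837, 0.651999) → end (x,ẋ)=(0.512714, 0.601603)
phase 3: p=0.6862, T=0.632, ωT=1.851507, cosh=3.263206, sinh=3.106206; start (x,ẋ)=(0.512714, 0.601603) → end (x,ẋ)=(0.757950, 0.384446)
phase 4: p=0.8805, T=0.557, ωT=1.631787, cosh=2.654292, sinh=2.458712; start (x,ẋ)=(0.757950, 0.384446) → end (x,ẋ)=(0.877869, 0.137701)
phase 5: p=1.0230, T=0.388, ωT=1.136685, cosh=1.718650, sinh=1.397769; start (x,ẋ)=(0.877869, 0.137701) → end (x,ẋ)=(0.839271, -0.357636)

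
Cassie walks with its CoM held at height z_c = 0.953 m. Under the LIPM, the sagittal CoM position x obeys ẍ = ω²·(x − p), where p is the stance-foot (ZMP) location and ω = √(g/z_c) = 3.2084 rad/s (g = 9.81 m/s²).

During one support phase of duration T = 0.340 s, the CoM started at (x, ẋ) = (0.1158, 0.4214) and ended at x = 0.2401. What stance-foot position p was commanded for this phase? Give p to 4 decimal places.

p = 0.1907

ωT = 3.2084·0.340 = 1.090856; cosh(ωT) = 1.656375, sinh(ωT) = 1.320446
x(T) = p + (x₀−p)·cosh(ωT) + (ẋ₀/ω)·sinh(ωT) ⇒ p·(1 − cosh) = x(T) − x₀·cosh − (ẋ₀/ω)·sinh
numerator   = 0.2401 − (0.1158)·1.656375 − (0.4214/3.2084)·1.320446 = -0.125139
denominator = 1 − 1.656375 = -0.656375
p = -0.125139 / -0.656375 = 0.1907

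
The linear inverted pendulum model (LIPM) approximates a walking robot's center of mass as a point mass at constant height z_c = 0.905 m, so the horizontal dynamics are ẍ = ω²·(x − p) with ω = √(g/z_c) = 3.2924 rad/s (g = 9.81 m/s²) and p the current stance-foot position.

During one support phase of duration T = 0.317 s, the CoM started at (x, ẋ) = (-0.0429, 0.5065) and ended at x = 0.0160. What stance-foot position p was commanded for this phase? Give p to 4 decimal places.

p = 0.1793

ωT = 3.2924·0.317 = 1.043691; cosh(ωT) = 1.595915, sinh(ωT) = 1.243763
x(T) = p + (x₀−p)·cosh(ωT) + (ẋ₀/ω)·sinh(ωT) ⇒ p·(1 − cosh) = x(T) − x₀·cosh − (ẋ₀/ω)·sinh
numerator   = 0.0160 − (-0.0429)·1.595915 − (0.5065/3.2924)·1.243763 = -0.106875
denominator = 1 − 1.595915 = -0.595915
p = -0.106875 / -0.595915 = 0.1793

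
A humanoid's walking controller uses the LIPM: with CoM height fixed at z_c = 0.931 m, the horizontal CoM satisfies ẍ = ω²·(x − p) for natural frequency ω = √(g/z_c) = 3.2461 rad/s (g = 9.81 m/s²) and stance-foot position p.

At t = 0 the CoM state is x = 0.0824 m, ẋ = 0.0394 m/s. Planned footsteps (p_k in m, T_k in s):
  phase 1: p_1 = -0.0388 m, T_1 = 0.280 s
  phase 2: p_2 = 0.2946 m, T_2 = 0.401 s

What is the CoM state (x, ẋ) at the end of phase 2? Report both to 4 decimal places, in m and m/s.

phase 1: p=-0.0388, T=0.280, ωT=0.908908, cosh=1.442288, sinh=1.039324; start (x,ẋ)=(0.082400, 0.039400) → end (x,ẋ)=(0.148620, 0.465724)
phase 2: p=0.2946, T=0.401, ωT=1.301686, cosh=1.973781, sinh=1.701708; start (x,ẋ)=(0.148620, 0.465724) → end (x,ẋ)=(0.250615, 0.112858)

x = 0.2506, ẋ = 0.1129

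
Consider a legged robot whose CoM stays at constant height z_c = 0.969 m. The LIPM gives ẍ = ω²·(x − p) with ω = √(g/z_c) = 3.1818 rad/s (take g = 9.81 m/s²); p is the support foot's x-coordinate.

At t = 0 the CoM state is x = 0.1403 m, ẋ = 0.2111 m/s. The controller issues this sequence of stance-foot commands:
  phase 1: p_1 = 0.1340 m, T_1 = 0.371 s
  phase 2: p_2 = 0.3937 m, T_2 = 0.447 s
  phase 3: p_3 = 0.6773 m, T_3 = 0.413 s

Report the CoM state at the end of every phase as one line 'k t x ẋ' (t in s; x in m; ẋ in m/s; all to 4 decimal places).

1 0.3710 0.2430 0.4056
2 0.8180 0.3121 -0.0462
3 1.2310 -0.0763 -2.0980

phase 1: p=0.1340, T=0.371, ωT=1.180448, cosh=1.781487, sinh=1.474345; start (x,ẋ)=(0.140300, 0.211100) → end (x,ẋ)=(0.243040, 0.405626)
phase 2: p=0.3937, T=0.447, ωT=1.422265, cosh=2.193834, sinh=1.952666; start (x,ẋ)=(0.243040, 0.405626) → end (x,ẋ)=(0.312110, -0.046172)
phase 3: p=0.6773, T=0.413, ωT=1.314083, cosh=1.995029, sinh=1.726309; start (x,ẋ)=(0.312110, -0.046172) → end (x,ẋ)=(-0.076316, -2.098020)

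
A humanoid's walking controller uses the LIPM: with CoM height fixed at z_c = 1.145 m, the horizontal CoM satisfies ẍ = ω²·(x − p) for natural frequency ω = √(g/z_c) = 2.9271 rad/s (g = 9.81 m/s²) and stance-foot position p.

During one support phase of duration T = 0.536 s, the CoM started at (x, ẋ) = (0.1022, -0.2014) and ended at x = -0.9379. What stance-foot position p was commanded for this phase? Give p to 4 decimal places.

ωT = 2.9271·0.536 = 1.568926; cosh(ωT) = 2.504878, sinh(ωT) = 2.296609
x(T) = p + (x₀−p)·cosh(ωT) + (ẋ₀/ω)·sinh(ωT) ⇒ p·(1 − cosh) = x(T) − x₀·cosh − (ẋ₀/ω)·sinh
numerator   = -0.9379 − (0.1022)·2.504878 − (-0.2014/2.9271)·2.296609 = -1.035880
denominator = 1 − 2.504878 = -1.504878
p = -1.035880 / -1.504878 = 0.6883

p = 0.6883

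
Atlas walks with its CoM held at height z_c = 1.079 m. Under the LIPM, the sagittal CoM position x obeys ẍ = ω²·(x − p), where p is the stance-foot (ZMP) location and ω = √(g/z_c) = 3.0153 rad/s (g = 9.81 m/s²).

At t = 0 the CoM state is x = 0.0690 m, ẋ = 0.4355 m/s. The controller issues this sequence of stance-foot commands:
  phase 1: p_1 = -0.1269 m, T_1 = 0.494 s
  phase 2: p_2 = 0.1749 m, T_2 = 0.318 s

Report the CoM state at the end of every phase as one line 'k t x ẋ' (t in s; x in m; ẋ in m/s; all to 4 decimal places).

1 0.4940 0.6336 2.2582
2 0.8120 1.6944 4.9173

phase 1: p=-0.1269, T=0.494, ωT=1.489558, cosh=2.330304, sinh=2.104832; start (x,ẋ)=(0.069000, 0.435500) → end (x,ẋ)=(0.633608, 2.258166)
phase 2: p=0.1749, T=0.318, ωT=0.958865, cosh=1.496031, sinh=1.112704; start (x,ẋ)=(0.633608, 2.258166) → end (x,ẋ)=(1.694447, 4.917312)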